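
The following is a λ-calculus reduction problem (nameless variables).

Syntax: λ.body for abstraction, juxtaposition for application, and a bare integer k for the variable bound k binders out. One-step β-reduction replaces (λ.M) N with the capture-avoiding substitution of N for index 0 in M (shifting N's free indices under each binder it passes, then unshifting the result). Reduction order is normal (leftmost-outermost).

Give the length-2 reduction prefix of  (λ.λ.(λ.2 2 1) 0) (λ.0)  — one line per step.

  start: (λ.λ.(λ.2 2 1) 0) (λ.0)
  [1] λ.(λ.(λ.0) (λ.0) 1) 0
  [2] λ.(λ.0) (λ.0) 0

Answer: after 2 steps: λ.(λ.0) (λ.0) 0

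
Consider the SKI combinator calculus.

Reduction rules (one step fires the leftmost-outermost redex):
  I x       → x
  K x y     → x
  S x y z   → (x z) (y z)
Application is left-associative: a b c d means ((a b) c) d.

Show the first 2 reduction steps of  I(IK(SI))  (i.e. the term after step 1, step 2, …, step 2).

Answer: after 2 steps: K(SI)

Reduction:
  start: I(IK(SI))
  [1] IK(SI)
  [2] K(SI)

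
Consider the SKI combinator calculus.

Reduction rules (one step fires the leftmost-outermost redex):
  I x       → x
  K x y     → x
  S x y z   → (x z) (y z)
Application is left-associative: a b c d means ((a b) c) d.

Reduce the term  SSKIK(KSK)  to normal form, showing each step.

Answer: normal form = I  (in 5 steps)

Derivation:
  start: SSKIK(KSK)
  step 1: SI(KI)K(KSK)
  step 2: IK(KIK)(KSK)
  step 3: K(KIK)(KSK)
  step 4: KIK
  step 5: I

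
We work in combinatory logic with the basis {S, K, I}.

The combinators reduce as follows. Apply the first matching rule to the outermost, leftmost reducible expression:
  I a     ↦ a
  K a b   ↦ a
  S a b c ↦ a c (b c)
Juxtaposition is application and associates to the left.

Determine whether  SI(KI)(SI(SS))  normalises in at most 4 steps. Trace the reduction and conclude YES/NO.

Answer: NO — after 4 steps the term is KI(SI(SS))(SS(KI(SI(SS)))), not yet normal

Reduction:
  start: SI(KI)(SI(SS))
  [1] I(SI(SS))(KI(SI(SS)))
  [2] SI(SS)(KI(SI(SS)))
  [3] I(KI(SI(SS)))(SS(KI(SI(SS))))
  [4] KI(SI(SS))(SS(KI(SI(SS))))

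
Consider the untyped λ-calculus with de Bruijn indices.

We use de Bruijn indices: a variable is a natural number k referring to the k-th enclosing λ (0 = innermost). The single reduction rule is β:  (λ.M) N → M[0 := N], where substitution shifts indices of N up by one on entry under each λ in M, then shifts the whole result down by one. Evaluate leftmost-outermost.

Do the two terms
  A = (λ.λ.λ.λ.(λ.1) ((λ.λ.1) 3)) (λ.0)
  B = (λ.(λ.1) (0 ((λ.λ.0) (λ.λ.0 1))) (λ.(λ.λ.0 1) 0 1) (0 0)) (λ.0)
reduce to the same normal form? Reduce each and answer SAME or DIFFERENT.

Answer: DIFFERENT — A ⇓ λ.λ.λ.0, B ⇓ λ.0

Reduction:
Term A:
  start: (λ.λ.λ.λ.(λ.1) ((λ.λ.1) 3)) (λ.0)
  [1] λ.λ.λ.(λ.1) ((λ.λ.1) (λ.0))
  [2] λ.λ.λ.0

Term B:
  start: (λ.(λ.1) (0 ((λ.λ.0) (λ.λ.0 1))) (λ.(λ.λ.0 1) 0 1) (0 0)) (λ.0)
  [1] (λ.λ.0) ((λ.0) ((λ.λ.0) (λ.λ.0 1))) (λ.(λ.λ.0 1) 0 (λ.0)) ((λ.0) (λ.0))
  [2] (λ.0) (λ.(λ.λ.0 1) 0 (λ.0)) ((λ.0) (λ.0))
  [3] (λ.(λ.λ.0 1) 0 (λ.0)) ((λ.0) (λ.0))
  [4] (λ.λ.0 1) ((λ.0) (λ.0)) (λ.0)
  [5] (λ.0 ((λ.0) (λ.0))) (λ.0)
  [6] (λ.0) ((λ.0) (λ.0))
  [7] (λ.0) (λ.0)
  [8] λ.0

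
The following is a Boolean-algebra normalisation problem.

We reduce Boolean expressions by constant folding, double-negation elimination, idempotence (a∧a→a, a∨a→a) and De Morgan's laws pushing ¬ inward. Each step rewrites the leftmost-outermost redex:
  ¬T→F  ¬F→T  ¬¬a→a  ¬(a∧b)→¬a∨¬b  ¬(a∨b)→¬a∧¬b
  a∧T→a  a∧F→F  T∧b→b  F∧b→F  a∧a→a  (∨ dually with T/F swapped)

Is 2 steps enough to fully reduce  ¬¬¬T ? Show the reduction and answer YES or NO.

Answer: YES — reaches normal form F in 2 ≤ 2 steps

Derivation:
  start: ¬¬¬T
  step 1: ¬T
  step 2: F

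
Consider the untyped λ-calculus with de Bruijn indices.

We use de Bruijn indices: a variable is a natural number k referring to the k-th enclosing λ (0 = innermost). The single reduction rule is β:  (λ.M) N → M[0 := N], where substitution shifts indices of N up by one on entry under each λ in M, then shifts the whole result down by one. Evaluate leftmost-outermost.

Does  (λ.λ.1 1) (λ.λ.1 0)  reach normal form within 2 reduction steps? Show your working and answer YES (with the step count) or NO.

Answer: NO — after 2 steps the term is λ.λ.(λ.λ.1 0) 0, not yet normal

Derivation:
  start: (λ.λ.1 1) (λ.λ.1 0)
  →1  λ.(λ.λ.1 0) (λ.λ.1 0)
  →2  λ.λ.(λ.λ.1 0) 0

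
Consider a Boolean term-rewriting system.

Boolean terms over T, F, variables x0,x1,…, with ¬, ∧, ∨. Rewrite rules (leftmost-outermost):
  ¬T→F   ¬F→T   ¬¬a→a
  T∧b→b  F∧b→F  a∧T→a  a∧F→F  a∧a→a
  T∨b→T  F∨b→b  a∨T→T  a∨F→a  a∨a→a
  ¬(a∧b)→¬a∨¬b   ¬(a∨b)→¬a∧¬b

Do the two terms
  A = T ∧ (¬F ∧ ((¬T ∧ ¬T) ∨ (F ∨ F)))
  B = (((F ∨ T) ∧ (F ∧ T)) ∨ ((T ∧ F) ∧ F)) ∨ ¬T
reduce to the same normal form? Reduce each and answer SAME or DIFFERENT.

Term A:
  start: T ∧ (¬F ∧ ((¬T ∧ ¬T) ∨ (F ∨ F)))
  →1  ¬F ∧ ((¬T ∧ ¬T) ∨ (F ∨ F))
  →2  T ∧ ((¬T ∧ ¬T) ∨ (F ∨ F))
  →3  (¬T ∧ ¬T) ∨ (F ∨ F)
  →4  ¬T ∨ (F ∨ F)
  →5  F ∨ (F ∨ F)
  →6  F ∨ F
  →7  F

Term B:
  start: (((F ∨ T) ∧ (F ∧ T)) ∨ ((T ∧ F) ∧ F)) ∨ ¬T
  →1  ((T ∧ (F ∧ T)) ∨ ((T ∧ F) ∧ F)) ∨ ¬T
  →2  ((F ∧ T) ∨ ((T ∧ F) ∧ F)) ∨ ¬T
  →3  (F ∨ ((T ∧ F) ∧ F)) ∨ ¬T
  →4  ((T ∧ F) ∧ F) ∨ ¬T
  →5  F ∨ ¬T
  →6  ¬T
  →7  F

Answer: SAME — A ⇓ F, B ⇓ F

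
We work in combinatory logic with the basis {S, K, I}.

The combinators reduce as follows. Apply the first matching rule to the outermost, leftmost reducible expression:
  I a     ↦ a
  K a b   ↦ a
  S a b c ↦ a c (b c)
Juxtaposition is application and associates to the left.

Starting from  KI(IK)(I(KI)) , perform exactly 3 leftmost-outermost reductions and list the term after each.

  start: KI(IK)(I(KI))
  →1  I(I(KI))
  →2  I(KI)
  →3  KI

Answer: after 3 steps: KI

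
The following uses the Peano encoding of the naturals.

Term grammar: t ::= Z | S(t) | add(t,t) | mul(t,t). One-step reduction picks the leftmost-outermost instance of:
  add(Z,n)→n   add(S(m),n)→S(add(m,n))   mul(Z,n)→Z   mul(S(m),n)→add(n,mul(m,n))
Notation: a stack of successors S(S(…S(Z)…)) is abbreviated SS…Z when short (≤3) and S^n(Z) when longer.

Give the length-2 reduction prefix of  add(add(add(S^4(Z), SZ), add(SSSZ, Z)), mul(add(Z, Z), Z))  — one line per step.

  start: add(add(add(S^4(Z), SZ), add(SSSZ, Z)), mul(add(Z, Z), Z))
  step 1: add(add(S(add(SSSZ, SZ)), add(SSSZ, Z)), mul(add(Z, Z), Z))
  step 2: add(S(add(add(SSSZ, SZ), add(SSSZ, Z))), mul(add(Z, Z), Z))

Answer: after 2 steps: add(S(add(add(SSSZ, SZ), add(SSSZ, Z))), mul(add(Z, Z), Z))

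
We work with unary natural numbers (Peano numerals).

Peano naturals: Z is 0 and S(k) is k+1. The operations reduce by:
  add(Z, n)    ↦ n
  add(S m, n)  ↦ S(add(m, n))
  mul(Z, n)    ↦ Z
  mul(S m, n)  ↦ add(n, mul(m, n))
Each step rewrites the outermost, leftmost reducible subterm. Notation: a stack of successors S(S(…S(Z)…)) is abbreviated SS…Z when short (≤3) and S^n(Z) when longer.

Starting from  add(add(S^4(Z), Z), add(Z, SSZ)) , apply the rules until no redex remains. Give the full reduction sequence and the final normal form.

Answer: normal form = S^6(Z)  (in 11 steps)

Reduction:
  start: add(add(S^4(Z), Z), add(Z, SSZ))
  →1  add(S(add(SSSZ, Z)), add(Z, SSZ))
  →2  S(add(add(SSSZ, Z), add(Z, SSZ)))
  →3  S(add(S(add(SSZ, Z)), add(Z, SSZ)))
  →4  S(S(add(add(SSZ, Z), add(Z, SSZ))))
  →5  S(S(add(S(add(SZ, Z)), add(Z, SSZ))))
  →6  S(S(S(add(add(SZ, Z), add(Z, SSZ)))))
  →7  S(S(S(add(S(add(Z, Z)), add(Z, SSZ)))))
  →8  S(S(S(S(add(add(Z, Z), add(Z, SSZ))))))
  →9  S(S(S(S(add(Z, add(Z, SSZ))))))
  →10  S(S(S(S(add(Z, SSZ)))))
  →11  S^6(Z)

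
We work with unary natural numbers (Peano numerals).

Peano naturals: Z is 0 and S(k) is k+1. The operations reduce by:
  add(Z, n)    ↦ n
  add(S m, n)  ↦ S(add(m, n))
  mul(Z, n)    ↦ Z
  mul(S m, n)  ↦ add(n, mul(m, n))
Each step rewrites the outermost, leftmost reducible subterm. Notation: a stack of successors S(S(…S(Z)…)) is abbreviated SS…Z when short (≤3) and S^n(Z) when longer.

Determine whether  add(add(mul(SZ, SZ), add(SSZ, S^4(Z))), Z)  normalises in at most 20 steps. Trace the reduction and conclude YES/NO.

Answer: YES — reaches normal form S^7(Z) in 17 ≤ 20 steps

Working:
  start: add(add(mul(SZ, SZ), add(SSZ, S^4(Z))), Z)
  step 1: add(add(add(SZ, mul(Z, SZ)), add(SSZ, S^4(Z))), Z)
  step 2: add(add(S(add(Z, mul(Z, SZ))), add(SSZ, S^4(Z))), Z)
  step 3: add(S(add(add(Z, mul(Z, SZ)), add(SSZ, S^4(Z)))), Z)
  step 4: S(add(add(add(Z, mul(Z, SZ)), add(SSZ, S^4(Z))), Z))
  step 5: S(add(add(mul(Z, SZ), add(SSZ, S^4(Z))), Z))
  step 6: S(add(add(Z, add(SSZ, S^4(Z))), Z))
  step 7: S(add(add(SSZ, S^4(Z)), Z))
  step 8: S(add(S(add(SZ, S^4(Z))), Z))
  step 9: S(S(add(add(SZ, S^4(Z)), Z)))
  step 10: S(S(add(S(add(Z, S^4(Z))), Z)))
  step 11: S(S(S(add(add(Z, S^4(Z)), Z))))
  step 12: S(S(S(add(S^4(Z), Z))))
  step 13: S(S(S(S(add(SSSZ, Z)))))
  step 14: S(S(S(S(S(add(SSZ, Z))))))
  step 15: S(S(S(S(S(S(add(SZ, Z)))))))
  step 16: S(S(S(S(S(S(S(add(Z, Z))))))))
  step 17: S^7(Z)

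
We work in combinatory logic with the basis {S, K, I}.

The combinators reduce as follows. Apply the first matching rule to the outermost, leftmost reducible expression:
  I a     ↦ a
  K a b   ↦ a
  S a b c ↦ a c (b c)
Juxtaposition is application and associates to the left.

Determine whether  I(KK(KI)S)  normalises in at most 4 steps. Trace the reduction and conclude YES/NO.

  start: I(KK(KI)S)
  [1] KK(KI)S
  [2] KS

Answer: YES — reaches normal form KS in 2 ≤ 4 steps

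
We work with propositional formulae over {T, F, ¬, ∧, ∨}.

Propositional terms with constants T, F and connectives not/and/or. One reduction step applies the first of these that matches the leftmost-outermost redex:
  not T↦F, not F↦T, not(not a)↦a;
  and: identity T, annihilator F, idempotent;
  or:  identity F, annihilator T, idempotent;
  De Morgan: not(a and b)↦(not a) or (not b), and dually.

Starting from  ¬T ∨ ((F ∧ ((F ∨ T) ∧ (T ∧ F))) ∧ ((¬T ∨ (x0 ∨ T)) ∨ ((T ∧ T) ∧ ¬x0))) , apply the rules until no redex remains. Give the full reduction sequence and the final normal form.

Answer: normal form = F  (in 4 steps)

Derivation:
  start: ¬T ∨ ((F ∧ ((F ∨ T) ∧ (T ∧ F))) ∧ ((¬T ∨ (x0 ∨ T)) ∨ ((T ∧ T) ∧ ¬x0)))
  →1  F ∨ ((F ∧ ((F ∨ T) ∧ (T ∧ F))) ∧ ((¬T ∨ (x0 ∨ T)) ∨ ((T ∧ T) ∧ ¬x0)))
  →2  (F ∧ ((F ∨ T) ∧ (T ∧ F))) ∧ ((¬T ∨ (x0 ∨ T)) ∨ ((T ∧ T) ∧ ¬x0))
  →3  F ∧ ((¬T ∨ (x0 ∨ T)) ∨ ((T ∧ T) ∧ ¬x0))
  →4  F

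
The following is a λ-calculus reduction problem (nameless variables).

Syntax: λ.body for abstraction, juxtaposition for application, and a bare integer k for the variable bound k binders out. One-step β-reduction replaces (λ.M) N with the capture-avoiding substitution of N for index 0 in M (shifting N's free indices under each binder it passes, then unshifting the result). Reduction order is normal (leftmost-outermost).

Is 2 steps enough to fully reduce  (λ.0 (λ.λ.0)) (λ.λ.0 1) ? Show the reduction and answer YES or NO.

  start: (λ.0 (λ.λ.0)) (λ.λ.0 1)
  step 1: (λ.λ.0 1) (λ.λ.0)
  step 2: λ.0 (λ.λ.0)

Answer: YES — reaches normal form λ.0 (λ.λ.0) in 2 ≤ 2 steps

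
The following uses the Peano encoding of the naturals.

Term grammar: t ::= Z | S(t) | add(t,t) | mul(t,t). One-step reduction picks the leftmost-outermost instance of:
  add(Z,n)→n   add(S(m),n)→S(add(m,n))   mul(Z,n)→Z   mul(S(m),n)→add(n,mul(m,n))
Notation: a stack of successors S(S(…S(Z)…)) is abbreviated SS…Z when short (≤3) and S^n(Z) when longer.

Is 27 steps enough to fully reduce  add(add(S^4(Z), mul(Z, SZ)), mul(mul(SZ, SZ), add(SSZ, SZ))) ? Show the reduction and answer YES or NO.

Answer: YES — reaches normal form S^7(Z) in 24 ≤ 27 steps

Derivation:
  start: add(add(S^4(Z), mul(Z, SZ)), mul(mul(SZ, SZ), add(SSZ, SZ)))
  [1] add(S(add(SSSZ, mul(Z, SZ))), mul(mul(SZ, SZ), add(SSZ, SZ)))
  [2] S(add(add(SSSZ, mul(Z, SZ)), mul(mul(SZ, SZ), add(SSZ, SZ))))
  [3] S(add(S(add(SSZ, mul(Z, SZ))), mul(mul(SZ, SZ), add(SSZ, SZ))))
  [4] S(S(add(add(SSZ, mul(Z, SZ)), mul(mul(SZ, SZ), add(SSZ, SZ)))))
  [5] S(S(add(S(add(SZ, mul(Z, SZ))), mul(mul(SZ, SZ), add(SSZ, SZ)))))
  [6] S(S(S(add(add(SZ, mul(Z, SZ)), mul(mul(SZ, SZ), add(SSZ, SZ))))))
  [7] S(S(S(add(S(add(Z, mul(Z, SZ))), mul(mul(SZ, SZ), add(SSZ, SZ))))))
  [8] S(S(S(S(add(add(Z, mul(Z, SZ)), mul(mul(SZ, SZ), add(SSZ, SZ)))))))
  [9] S(S(S(S(add(mul(Z, SZ), mul(mul(SZ, SZ), add(SSZ, SZ)))))))
  [10] S(S(S(S(add(Z, mul(mul(SZ, SZ), add(SSZ, SZ)))))))
  [11] S(S(S(S(mul(mul(SZ, SZ), add(SSZ, SZ))))))
  [12] S(S(S(S(mul(add(SZ, mul(Z, SZ)), add(SSZ, SZ))))))
  [13] S(S(S(S(mul(S(add(Z, mul(Z, SZ))), add(SSZ, SZ))))))
  [14] S(S(S(S(add(add(SSZ, SZ), mul(add(Z, mul(Z, SZ)), add(SSZ, SZ)))))))
  [15] S(S(S(S(add(S(add(SZ, SZ)), mul(add(Z, mul(Z, SZ)), add(SSZ, SZ)))))))
  [16] S(S(S(S(S(add(add(SZ, SZ), mul(add(Z, mul(Z, SZ)), add(SSZ, SZ))))))))
  [17] S(S(S(S(S(add(S(add(Z, SZ)), mul(add(Z, mul(Z, SZ)), add(SSZ, SZ))))))))
  [18] S(S(S(S(S(S(add(add(Z, SZ), mul(add(Z, mul(Z, SZ)), add(SSZ, SZ)))))))))
  [19] S(S(S(S(S(S(add(SZ, mul(add(Z, mul(Z, SZ)), add(SSZ, SZ)))))))))
  [20] S(S(S(S(S(S(S(add(Z, mul(add(Z, mul(Z, SZ)), add(SSZ, SZ))))))))))
  [21] S(S(S(S(S(S(S(mul(add(Z, mul(Z, SZ)), add(SSZ, SZ)))))))))
  [22] S(S(S(S(S(S(S(mul(mul(Z, SZ), add(SSZ, SZ)))))))))
  [23] S(S(S(S(S(S(S(mul(Z, add(SSZ, SZ)))))))))
  [24] S^7(Z)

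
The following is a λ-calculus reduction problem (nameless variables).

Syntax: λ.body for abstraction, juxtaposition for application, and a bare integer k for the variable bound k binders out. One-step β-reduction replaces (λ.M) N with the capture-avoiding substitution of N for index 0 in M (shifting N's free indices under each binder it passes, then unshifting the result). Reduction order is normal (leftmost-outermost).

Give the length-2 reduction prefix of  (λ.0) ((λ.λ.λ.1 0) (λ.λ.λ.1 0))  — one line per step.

Answer: after 2 steps: λ.λ.1 0

Working:
  start: (λ.0) ((λ.λ.λ.1 0) (λ.λ.λ.1 0))
  →1  (λ.λ.λ.1 0) (λ.λ.λ.1 0)
  →2  λ.λ.1 0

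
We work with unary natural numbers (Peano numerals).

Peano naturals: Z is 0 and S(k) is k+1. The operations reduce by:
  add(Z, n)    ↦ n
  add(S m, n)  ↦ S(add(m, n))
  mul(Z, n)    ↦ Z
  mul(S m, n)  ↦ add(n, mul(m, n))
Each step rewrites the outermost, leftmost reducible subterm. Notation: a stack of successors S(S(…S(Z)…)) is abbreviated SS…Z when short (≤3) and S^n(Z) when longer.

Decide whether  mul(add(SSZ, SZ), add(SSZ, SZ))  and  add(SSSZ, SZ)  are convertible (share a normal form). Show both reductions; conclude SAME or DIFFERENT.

Term A:
  start: mul(add(SSZ, SZ), add(SSZ, SZ))
  [1] mul(S(add(SZ, SZ)), add(SSZ, SZ))
  [2] add(add(SSZ, SZ), mul(add(SZ, SZ), add(SSZ, SZ)))
  [3] add(S(add(SZ, SZ)), mul(add(SZ, SZ), add(SSZ, SZ)))
  [4] S(add(add(SZ, SZ), mul(add(SZ, SZ), add(SSZ, SZ))))
  [5] S(add(S(add(Z, SZ)), mul(add(SZ, SZ), add(SSZ, SZ))))
  [6] S(S(add(add(Z, SZ), mul(add(SZ, SZ), add(SSZ, SZ)))))
  [7] S(S(add(SZ, mul(add(SZ, SZ), add(SSZ, SZ)))))
  [8] S(S(S(add(Z, mul(add(SZ, SZ), add(SSZ, SZ))))))
  [9] S(S(S(mul(add(SZ, SZ), add(SSZ, SZ)))))
  [10] S(S(S(mul(S(add(Z, SZ)), add(SSZ, SZ)))))
  [11] S(S(S(add(add(SSZ, SZ), mul(add(Z, SZ), add(SSZ, SZ))))))
  [12] S(S(S(add(S(add(SZ, SZ)), mul(add(Z, SZ), add(SSZ, SZ))))))
  [13] S(S(S(S(add(add(SZ, SZ), mul(add(Z, SZ), add(SSZ, SZ)))))))
  [14] S(S(S(S(add(S(add(Z, SZ)), mul(add(Z, SZ), add(SSZ, SZ)))))))
  [15] S(S(S(S(S(add(add(Z, SZ), mul(add(Z, SZ), add(SSZ, SZ))))))))
  [16] S(S(S(S(S(add(SZ, mul(add(Z, SZ), add(SSZ, SZ))))))))
  [17] S(S(S(S(S(S(add(Z, mul(add(Z, SZ), add(SSZ, SZ)))))))))
  [18] S(S(S(S(S(S(mul(add(Z, SZ), add(SSZ, SZ))))))))
  [19] S(S(S(S(S(S(mul(SZ, add(SSZ, SZ))))))))
  [20] S(S(S(S(S(S(add(add(SSZ, SZ), mul(Z, add(SSZ, SZ)))))))))
  [21] S(S(S(S(S(S(add(S(add(SZ, SZ)), mul(Z, add(SSZ, SZ)))))))))
  [22] S(S(S(S(S(S(S(add(add(SZ, SZ), mul(Z, add(SSZ, SZ))))))))))
  [23] S(S(S(S(S(S(S(add(S(add(Z, SZ)), mul(Z, add(SSZ, SZ))))))))))
  [24] S(S(S(S(S(S(S(S(add(add(Z, SZ), mul(Z, add(SSZ, SZ)))))))))))
  [25] S(S(S(S(S(S(S(S(add(SZ, mul(Z, add(SSZ, SZ)))))))))))
  [26] S(S(S(S(S(S(S(S(S(add(Z, mul(Z, add(SSZ, SZ))))))))))))
  [27] S(S(S(S(S(S(S(S(S(mul(Z, add(SSZ, SZ)))))))))))
  [28] S^9(Z)

Term B:
  start: add(SSSZ, SZ)
  [1] S(add(SSZ, SZ))
  [2] S(S(add(SZ, SZ)))
  [3] S(S(S(add(Z, SZ))))
  [4] S^4(Z)

Answer: DIFFERENT — A ⇓ S^9(Z), B ⇓ S^4(Z)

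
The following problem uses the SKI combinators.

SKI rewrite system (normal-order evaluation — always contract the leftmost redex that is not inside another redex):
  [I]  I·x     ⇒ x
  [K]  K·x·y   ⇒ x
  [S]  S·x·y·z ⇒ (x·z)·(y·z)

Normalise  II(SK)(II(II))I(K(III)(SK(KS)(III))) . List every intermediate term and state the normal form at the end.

  start: II(SK)(II(II))I(K(III)(SK(KS)(III)))
  →1  I(SK)(II(II))I(K(III)(SK(KS)(III)))
  →2  SK(II(II))I(K(III)(SK(KS)(III)))
  →3  KI(II(II)I)(K(III)(SK(KS)(III)))
  →4  I(K(III)(SK(KS)(III)))
  →5  K(III)(SK(KS)(III))
  →6  III
  →7  II
  →8  I

Answer: normal form = I  (in 8 steps)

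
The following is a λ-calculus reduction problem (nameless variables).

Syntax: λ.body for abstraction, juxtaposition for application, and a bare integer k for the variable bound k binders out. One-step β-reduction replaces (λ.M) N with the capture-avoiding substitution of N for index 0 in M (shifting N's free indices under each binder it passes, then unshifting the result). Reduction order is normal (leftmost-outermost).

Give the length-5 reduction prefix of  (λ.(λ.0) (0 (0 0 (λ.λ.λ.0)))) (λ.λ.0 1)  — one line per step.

Answer: after 5 steps: λ.0 ((λ.λ.λ.0) (λ.λ.0 1))

Derivation:
  start: (λ.(λ.0) (0 (0 0 (λ.λ.λ.0)))) (λ.λ.0 1)
  →1  (λ.0) ((λ.λ.0 1) ((λ.λ.0 1) (λ.λ.0 1) (λ.λ.λ.0)))
  →2  (λ.λ.0 1) ((λ.λ.0 1) (λ.λ.0 1) (λ.λ.λ.0))
  →3  λ.0 ((λ.λ.0 1) (λ.λ.0 1) (λ.λ.λ.0))
  →4  λ.0 ((λ.0 (λ.λ.0 1)) (λ.λ.λ.0))
  →5  λ.0 ((λ.λ.λ.0) (λ.λ.0 1))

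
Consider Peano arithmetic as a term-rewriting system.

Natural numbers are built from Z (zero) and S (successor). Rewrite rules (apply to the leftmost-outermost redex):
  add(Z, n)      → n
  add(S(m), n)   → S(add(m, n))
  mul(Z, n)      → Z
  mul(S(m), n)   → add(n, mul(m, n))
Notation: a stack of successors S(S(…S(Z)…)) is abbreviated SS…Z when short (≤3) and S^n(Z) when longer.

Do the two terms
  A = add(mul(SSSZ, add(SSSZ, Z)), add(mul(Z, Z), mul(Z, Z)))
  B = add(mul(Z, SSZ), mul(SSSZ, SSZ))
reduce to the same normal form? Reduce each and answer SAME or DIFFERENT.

Answer: DIFFERENT — A ⇓ S^9(Z), B ⇓ S^6(Z)

Reduction:
Term A:
  start: add(mul(SSSZ, add(SSSZ, Z)), add(mul(Z, Z), mul(Z, Z)))
  →1  add(add(add(SSSZ, Z), mul(SSZ, add(SSSZ, Z))), add(mul(Z, Z), mul(Z, Z)))
  →2  add(add(S(add(SSZ, Z)), mul(SSZ, add(SSSZ, Z))), add(mul(Z, Z), mul(Z, Z)))
  →3  add(S(add(add(SSZ, Z), mul(SSZ, add(SSSZ, Z)))), add(mul(Z, Z), mul(Z, Z)))
  →4  S(add(add(add(SSZ, Z), mul(SSZ, add(SSSZ, Z))), add(mul(Z, Z), mul(Z, Z))))
  →5  S(add(add(S(add(SZ, Z)), mul(SSZ, add(SSSZ, Z))), add(mul(Z, Z), mul(Z, Z))))
  →6  S(add(S(add(add(SZ, Z), mul(SSZ, add(SSSZ, Z)))), add(mul(Z, Z), mul(Z, Z))))
  →7  S(S(add(add(add(SZ, Z), mul(SSZ, add(SSSZ, Z))), add(mul(Z, Z), mul(Z, Z)))))
  →8  S(S(add(add(S(add(Z, Z)), mul(SSZ, add(SSSZ, Z))), add(mul(Z, Z), mul(Z, Z)))))
  →9  S(S(add(S(add(add(Z, Z), mul(SSZ, add(SSSZ, Z)))), add(mul(Z, Z), mul(Z, Z)))))
  →10  S(S(S(add(add(add(Z, Z), mul(SSZ, add(SSSZ, Z))), add(mul(Z, Z), mul(Z, Z))))))
  →11  S(S(S(add(add(Z, mul(SSZ, add(SSSZ, Z))), add(mul(Z, Z), mul(Z, Z))))))
  →12  S(S(S(add(mul(SSZ, add(SSSZ, Z)), add(mul(Z, Z), mul(Z, Z))))))
  →13  S(S(S(add(add(add(SSSZ, Z), mul(SZ, add(SSSZ, Z))), add(mul(Z, Z), mul(Z, Z))))))
  →14  S(S(S(add(add(S(add(SSZ, Z)), mul(SZ, add(SSSZ, Z))), add(mul(Z, Z), mul(Z, Z))))))
  →15  S(S(S(add(S(add(add(SSZ, Z), mul(SZ, add(SSSZ, Z)))), add(mul(Z, Z), mul(Z, Z))))))
  →16  S(S(S(S(add(add(add(SSZ, Z), mul(SZ, add(SSSZ, Z))), add(mul(Z, Z), mul(Z, Z)))))))
  →17  S(S(S(S(add(add(S(add(SZ, Z)), mul(SZ, add(SSSZ, Z))), add(mul(Z, Z), mul(Z, Z)))))))
  →18  S(S(S(S(add(S(add(add(SZ, Z), mul(SZ, add(SSSZ, Z)))), add(mul(Z, Z), mul(Z, Z)))))))
  →19  S(S(S(S(S(add(add(add(SZ, Z), mul(SZ, add(SSSZ, Z))), add(mul(Z, Z), mul(Z, Z))))))))
  →20  S(S(S(S(S(add(add(S(add(Z, Z)), mul(SZ, add(SSSZ, Z))), add(mul(Z, Z), mul(Z, Z))))))))
  →21  S(S(S(S(S(add(S(add(add(Z, Z), mul(SZ, add(SSSZ, Z)))), add(mul(Z, Z), mul(Z, Z))))))))
  →22  S(S(S(S(S(S(add(add(add(Z, Z), mul(SZ, add(SSSZ, Z))), add(mul(Z, Z), mul(Z, Z)))))))))
  →23  S(S(S(S(S(S(add(add(Z, mul(SZ, add(SSSZ, Z))), add(mul(Z, Z), mul(Z, Z)))))))))
  →24  S(S(S(S(S(S(add(mul(SZ, add(SSSZ, Z)), add(mul(Z, Z), mul(Z, Z)))))))))
  →25  S(S(S(S(S(S(add(add(add(SSSZ, Z), mul(Z, add(SSSZ, Z))), add(mul(Z, Z), mul(Z, Z)))))))))
  →26  S(S(S(S(S(S(add(add(S(add(SSZ, Z)), mul(Z, add(SSSZ, Z))), add(mul(Z, Z), mul(Z, Z)))))))))
  →27  S(S(S(S(S(S(add(S(add(add(SSZ, Z), mul(Z, add(SSSZ, Z)))), add(mul(Z, Z), mul(Z, Z)))))))))
  →28  S(S(S(S(S(S(S(add(add(add(SSZ, Z), mul(Z, add(SSSZ, Z))), add(mul(Z, Z), mul(Z, Z))))))))))
  →29  S(S(S(S(S(S(S(add(add(S(add(SZ, Z)), mul(Z, add(SSSZ, Z))), add(mul(Z, Z), mul(Z, Z))))))))))
  →30  S(S(S(S(S(S(S(add(S(add(add(SZ, Z), mul(Z, add(SSSZ, Z)))), add(mul(Z, Z), mul(Z, Z))))))))))
  →31  S(S(S(S(S(S(S(S(add(add(add(SZ, Z), mul(Z, add(SSSZ, Z))), add(mul(Z, Z), mul(Z, Z)))))))))))
  →32  S(S(S(S(S(S(S(S(add(add(S(add(Z, Z)), mul(Z, add(SSSZ, Z))), add(mul(Z, Z), mul(Z, Z)))))))))))
  →33  S(S(S(S(S(S(S(S(add(S(add(add(Z, Z), mul(Z, add(SSSZ, Z)))), add(mul(Z, Z), mul(Z, Z)))))))))))
  →34  S(S(S(S(S(S(S(S(S(add(add(add(Z, Z), mul(Z, add(SSSZ, Z))), add(mul(Z, Z), mul(Z, Z))))))))))))
  →35  S(S(S(S(S(S(S(S(S(add(add(Z, mul(Z, add(SSSZ, Z))), add(mul(Z, Z), mul(Z, Z))))))))))))
  →36  S(S(S(S(S(S(S(S(S(add(mul(Z, add(SSSZ, Z)), add(mul(Z, Z), mul(Z, Z))))))))))))
  →37  S(S(S(S(S(S(S(S(S(add(Z, add(mul(Z, Z), mul(Z, Z))))))))))))
  →38  S(S(S(S(S(S(S(S(S(add(mul(Z, Z), mul(Z, Z)))))))))))
  →39  S(S(S(S(S(S(S(S(S(add(Z, mul(Z, Z)))))))))))
  →40  S(S(S(S(S(S(S(S(S(mul(Z, Z))))))))))
  →41  S^9(Z)

Term B:
  start: add(mul(Z, SSZ), mul(SSSZ, SSZ))
  →1  add(Z, mul(SSSZ, SSZ))
  →2  mul(SSSZ, SSZ)
  →3  add(SSZ, mul(SSZ, SSZ))
  →4  S(add(SZ, mul(SSZ, SSZ)))
  →5  S(S(add(Z, mul(SSZ, SSZ))))
  →6  S(S(mul(SSZ, SSZ)))
  →7  S(S(add(SSZ, mul(SZ, SSZ))))
  →8  S(S(S(add(SZ, mul(SZ, SSZ)))))
  →9  S(S(S(S(add(Z, mul(SZ, SSZ))))))
  →10  S(S(S(S(mul(SZ, SSZ)))))
  →11  S(S(S(S(add(SSZ, mul(Z, SSZ))))))
  →12  S(S(S(S(S(add(SZ, mul(Z, SSZ)))))))
  →13  S(S(S(S(S(S(add(Z, mul(Z, SSZ))))))))
  →14  S(S(S(S(S(S(mul(Z, SSZ)))))))
  →15  S^6(Z)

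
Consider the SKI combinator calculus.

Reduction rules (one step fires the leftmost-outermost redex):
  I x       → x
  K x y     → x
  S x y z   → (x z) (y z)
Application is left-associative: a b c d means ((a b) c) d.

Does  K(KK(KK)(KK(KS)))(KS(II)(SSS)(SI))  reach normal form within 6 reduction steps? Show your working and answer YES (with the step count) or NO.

Answer: YES — reaches normal form KK in 3 ≤ 6 steps

Derivation:
  start: K(KK(KK)(KK(KS)))(KS(II)(SSS)(SI))
  →1  KK(KK)(KK(KS))
  →2  K(KK(KS))
  →3  KK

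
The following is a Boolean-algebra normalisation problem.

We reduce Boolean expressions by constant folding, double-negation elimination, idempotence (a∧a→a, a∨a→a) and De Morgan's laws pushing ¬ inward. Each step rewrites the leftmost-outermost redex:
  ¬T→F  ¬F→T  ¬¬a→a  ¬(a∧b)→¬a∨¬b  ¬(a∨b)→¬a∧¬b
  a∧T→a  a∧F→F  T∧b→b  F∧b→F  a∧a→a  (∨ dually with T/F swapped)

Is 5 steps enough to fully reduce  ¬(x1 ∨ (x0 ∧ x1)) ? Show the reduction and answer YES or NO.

Answer: YES — reaches normal form ¬x1 ∧ (¬x0 ∨ ¬x1) in 2 ≤ 5 steps

Reduction:
  start: ¬(x1 ∨ (x0 ∧ x1))
  →1  ¬x1 ∧ ¬(x0 ∧ x1)
  →2  ¬x1 ∧ (¬x0 ∨ ¬x1)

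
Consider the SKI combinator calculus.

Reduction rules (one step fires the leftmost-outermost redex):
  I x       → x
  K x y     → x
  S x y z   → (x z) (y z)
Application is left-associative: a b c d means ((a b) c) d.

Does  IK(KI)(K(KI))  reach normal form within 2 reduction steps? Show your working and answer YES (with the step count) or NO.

  start: IK(KI)(K(KI))
  [1] K(KI)(K(KI))
  [2] KI

Answer: YES — reaches normal form KI in 2 ≤ 2 steps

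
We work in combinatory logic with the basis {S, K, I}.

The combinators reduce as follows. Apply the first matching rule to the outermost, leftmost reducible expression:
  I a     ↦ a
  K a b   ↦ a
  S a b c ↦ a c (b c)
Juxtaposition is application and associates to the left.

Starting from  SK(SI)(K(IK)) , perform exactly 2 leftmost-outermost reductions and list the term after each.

  start: SK(SI)(K(IK))
  step 1: K(K(IK))(SI(K(IK)))
  step 2: K(IK)

Answer: after 2 steps: K(IK)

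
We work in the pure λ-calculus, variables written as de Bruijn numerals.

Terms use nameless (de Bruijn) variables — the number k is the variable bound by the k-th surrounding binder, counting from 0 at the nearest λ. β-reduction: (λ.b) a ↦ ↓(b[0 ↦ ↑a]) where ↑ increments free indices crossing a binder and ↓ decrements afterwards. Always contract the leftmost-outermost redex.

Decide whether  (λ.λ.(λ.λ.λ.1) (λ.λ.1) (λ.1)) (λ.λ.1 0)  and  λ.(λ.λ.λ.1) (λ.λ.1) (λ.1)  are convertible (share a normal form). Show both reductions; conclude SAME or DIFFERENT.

Term A:
  start: (λ.λ.(λ.λ.λ.1) (λ.λ.1) (λ.1)) (λ.λ.1 0)
  →1  λ.(λ.λ.λ.1) (λ.λ.1) (λ.1)
  →2  λ.(λ.λ.1) (λ.1)
  →3  λ.λ.λ.2

Term B:
  start: λ.(λ.λ.λ.1) (λ.λ.1) (λ.1)
  →1  λ.(λ.λ.1) (λ.1)
  →2  λ.λ.λ.2

Answer: SAME — A ⇓ λ.λ.λ.2, B ⇓ λ.λ.λ.2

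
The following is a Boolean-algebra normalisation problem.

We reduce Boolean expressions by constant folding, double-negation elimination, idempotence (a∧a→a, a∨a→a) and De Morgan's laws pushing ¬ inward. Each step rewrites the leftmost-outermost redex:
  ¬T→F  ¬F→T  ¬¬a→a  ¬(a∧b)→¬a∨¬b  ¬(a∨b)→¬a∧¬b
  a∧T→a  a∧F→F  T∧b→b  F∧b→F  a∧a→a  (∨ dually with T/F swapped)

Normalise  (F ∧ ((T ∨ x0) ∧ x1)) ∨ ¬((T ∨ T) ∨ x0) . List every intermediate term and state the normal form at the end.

  start: (F ∧ ((T ∨ x0) ∧ x1)) ∨ ¬((T ∨ T) ∨ x0)
  →1  F ∨ ¬((T ∨ T) ∨ x0)
  →2  ¬((T ∨ T) ∨ x0)
  →3  ¬(T ∨ T) ∧ ¬x0
  →4  (¬T ∧ ¬T) ∧ ¬x0
  →5  ¬T ∧ ¬x0
  →6  F ∧ ¬x0
  →7  F

Answer: normal form = F  (in 7 steps)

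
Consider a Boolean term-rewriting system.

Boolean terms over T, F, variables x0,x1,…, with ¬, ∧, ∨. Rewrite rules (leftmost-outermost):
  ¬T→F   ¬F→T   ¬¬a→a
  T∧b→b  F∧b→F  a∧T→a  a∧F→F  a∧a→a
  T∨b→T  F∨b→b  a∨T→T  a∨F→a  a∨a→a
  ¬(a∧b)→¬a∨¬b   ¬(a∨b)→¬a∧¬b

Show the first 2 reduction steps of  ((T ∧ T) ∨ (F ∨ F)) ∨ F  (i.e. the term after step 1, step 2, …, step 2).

Answer: after 2 steps: T ∨ (F ∨ F)

Derivation:
  start: ((T ∧ T) ∨ (F ∨ F)) ∨ F
  →1  (T ∧ T) ∨ (F ∨ F)
  →2  T ∨ (F ∨ F)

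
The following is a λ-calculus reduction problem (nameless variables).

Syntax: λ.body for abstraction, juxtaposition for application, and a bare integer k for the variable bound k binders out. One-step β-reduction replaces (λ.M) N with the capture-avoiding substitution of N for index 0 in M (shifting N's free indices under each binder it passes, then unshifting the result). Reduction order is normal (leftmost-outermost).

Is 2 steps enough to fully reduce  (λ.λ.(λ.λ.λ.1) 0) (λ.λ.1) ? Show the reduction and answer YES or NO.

Answer: YES — reaches normal form λ.λ.λ.1 in 2 ≤ 2 steps

Derivation:
  start: (λ.λ.(λ.λ.λ.1) 0) (λ.λ.1)
  [1] λ.(λ.λ.λ.1) 0
  [2] λ.λ.λ.1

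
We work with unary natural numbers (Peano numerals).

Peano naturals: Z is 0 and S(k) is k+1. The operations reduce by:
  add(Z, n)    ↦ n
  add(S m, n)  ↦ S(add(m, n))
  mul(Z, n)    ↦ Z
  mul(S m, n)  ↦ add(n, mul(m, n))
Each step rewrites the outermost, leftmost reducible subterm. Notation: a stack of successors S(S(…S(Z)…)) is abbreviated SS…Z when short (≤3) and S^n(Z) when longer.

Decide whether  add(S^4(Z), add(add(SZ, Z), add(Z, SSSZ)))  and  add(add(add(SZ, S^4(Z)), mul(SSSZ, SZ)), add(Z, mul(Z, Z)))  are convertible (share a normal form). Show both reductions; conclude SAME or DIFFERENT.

Term A:
  start: add(S^4(Z), add(add(SZ, Z), add(Z, SSSZ)))
  step 1: S(add(SSSZ, add(add(SZ, Z), add(Z, SSSZ))))
  step 2: S(S(add(SSZ, add(add(SZ, Z), add(Z, SSSZ)))))
  step 3: S(S(S(add(SZ, add(add(SZ, Z), add(Z, SSSZ))))))
  step 4: S(S(S(S(add(Z, add(add(SZ, Z), add(Z, SSSZ)))))))
  step 5: S(S(S(S(add(add(SZ, Z), add(Z, SSSZ))))))
  step 6: S(S(S(S(add(S(add(Z, Z)), add(Z, SSSZ))))))
  step 7: S(S(S(S(S(add(add(Z, Z), add(Z, SSSZ)))))))
  step 8: S(S(S(S(S(add(Z, add(Z, SSSZ)))))))
  step 9: S(S(S(S(S(add(Z, SSSZ))))))
  step 10: S^8(Z)

Term B:
  start: add(add(add(SZ, S^4(Z)), mul(SSSZ, SZ)), add(Z, mul(Z, Z)))
  step 1: add(add(S(add(Z, S^4(Z))), mul(SSSZ, SZ)), add(Z, mul(Z, Z)))
  step 2: add(S(add(add(Z, S^4(Z)), mul(SSSZ, SZ))), add(Z, mul(Z, Z)))
  step 3: S(add(add(add(Z, S^4(Z)), mul(SSSZ, SZ)), add(Z, mul(Z, Z))))
  step 4: S(add(add(S^4(Z), mul(SSSZ, SZ)), add(Z, mul(Z, Z))))
  step 5: S(add(S(add(SSSZ, mul(SSSZ, SZ))), add(Z, mul(Z, Z))))
  step 6: S(S(add(add(SSSZ, mul(SSSZ, SZ)), add(Z, mul(Z, Z)))))
  step 7: S(S(add(S(add(SSZ, mul(SSSZ, SZ))), add(Z, mul(Z, Z)))))
  step 8: S(S(S(add(add(SSZ, mul(SSSZ, SZ)), add(Z, mul(Z, Z))))))
  step 9: S(S(S(add(S(add(SZ, mul(SSSZ, SZ))), add(Z, mul(Z, Z))))))
  step 10: S(S(S(S(add(add(SZ, mul(SSSZ, SZ)), add(Z, mul(Z, Z)))))))
  step 11: S(S(S(S(add(S(add(Z, mul(SSSZ, SZ))), add(Z, mul(Z, Z)))))))
  step 12: S(S(S(S(S(add(add(Z, mul(SSSZ, SZ)), add(Z, mul(Z, Z))))))))
  step 13: S(S(S(S(S(add(mul(SSSZ, SZ), add(Z, mul(Z, Z))))))))
  step 14: S(S(S(S(S(add(add(SZ, mul(SSZ, SZ)), add(Z, mul(Z, Z))))))))
  step 15: S(S(S(S(S(add(S(add(Z, mul(SSZ, SZ))), add(Z, mul(Z, Z))))))))
  step 16: S(S(S(S(S(S(add(add(Z, mul(SSZ, SZ)), add(Z, mul(Z, Z)))))))))
  step 17: S(S(S(S(S(S(add(mul(SSZ, SZ), add(Z, mul(Z, Z)))))))))
  step 18: S(S(S(S(S(S(add(add(SZ, mul(SZ, SZ)), add(Z, mul(Z, Z)))))))))
  step 19: S(S(S(S(S(S(add(S(add(Z, mul(SZ, SZ))), add(Z, mul(Z, Z)))))))))
  step 20: S(S(S(S(S(S(S(add(add(Z, mul(SZ, SZ)), add(Z, mul(Z, Z))))))))))
  step 21: S(S(S(S(S(S(S(add(mul(SZ, SZ), add(Z, mul(Z, Z))))))))))
  step 22: S(S(S(S(S(S(S(add(add(SZ, mul(Z, SZ)), add(Z, mul(Z, Z))))))))))
  step 23: S(S(S(S(S(S(S(add(S(add(Z, mul(Z, SZ))), add(Z, mul(Z, Z))))))))))
  step 24: S(S(S(S(S(S(S(S(add(add(Z, mul(Z, SZ)), add(Z, mul(Z, Z)))))))))))
  step 25: S(S(S(S(S(S(S(S(add(mul(Z, SZ), add(Z, mul(Z, Z)))))))))))
  step 26: S(S(S(S(S(S(S(S(add(Z, add(Z, mul(Z, Z)))))))))))
  step 27: S(S(S(S(S(S(S(S(add(Z, mul(Z, Z))))))))))
  step 28: S(S(S(S(S(S(S(S(mul(Z, Z)))))))))
  step 29: S^8(Z)

Answer: SAME — A ⇓ S^8(Z), B ⇓ S^8(Z)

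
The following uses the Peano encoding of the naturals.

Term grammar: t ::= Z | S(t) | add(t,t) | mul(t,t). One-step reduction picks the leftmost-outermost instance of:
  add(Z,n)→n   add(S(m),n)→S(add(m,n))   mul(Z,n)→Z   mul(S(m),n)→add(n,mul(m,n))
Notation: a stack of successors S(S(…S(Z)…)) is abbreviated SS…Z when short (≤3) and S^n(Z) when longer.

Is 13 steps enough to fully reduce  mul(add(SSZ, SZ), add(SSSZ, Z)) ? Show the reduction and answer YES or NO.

  start: mul(add(SSZ, SZ), add(SSSZ, Z))
  step 1: mul(S(add(SZ, SZ)), add(SSSZ, Z))
  step 2: add(add(SSSZ, Z), mul(add(SZ, SZ), add(SSSZ, Z)))
  step 3: add(S(add(SSZ, Z)), mul(add(SZ, SZ), add(SSSZ, Z)))
  step 4: S(add(add(SSZ, Z), mul(add(SZ, SZ), add(SSSZ, Z))))
  step 5: S(add(S(add(SZ, Z)), mul(add(SZ, SZ), add(SSSZ, Z))))
  step 6: S(S(add(add(SZ, Z), mul(add(SZ, SZ), add(SSSZ, Z)))))
  step 7: S(S(add(S(add(Z, Z)), mul(add(SZ, SZ), add(SSSZ, Z)))))
  step 8: S(S(S(add(add(Z, Z), mul(add(SZ, SZ), add(SSSZ, Z))))))
  step 9: S(S(S(add(Z, mul(add(SZ, SZ), add(SSSZ, Z))))))
  step 10: S(S(S(mul(add(SZ, SZ), add(SSSZ, Z)))))
  step 11: S(S(S(mul(S(add(Z, SZ)), add(SSSZ, Z)))))
  step 12: S(S(S(add(add(SSSZ, Z), mul(add(Z, SZ), add(SSSZ, Z))))))
  step 13: S(S(S(add(S(add(SSZ, Z)), mul(add(Z, SZ), add(SSSZ, Z))))))

Answer: NO — after 13 steps the term is S(S(S(add(S(add(SSZ, Z)), mul(add(Z, SZ), add(SSSZ, Z)))))), not yet normal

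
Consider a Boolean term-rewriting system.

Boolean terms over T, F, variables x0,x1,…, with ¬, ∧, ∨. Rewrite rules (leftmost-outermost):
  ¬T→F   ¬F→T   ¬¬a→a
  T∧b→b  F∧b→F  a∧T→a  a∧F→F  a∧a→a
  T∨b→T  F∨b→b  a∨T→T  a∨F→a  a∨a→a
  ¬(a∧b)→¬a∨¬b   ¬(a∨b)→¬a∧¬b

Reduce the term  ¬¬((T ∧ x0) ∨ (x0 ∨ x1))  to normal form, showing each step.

Answer: normal form = x0 ∨ (x0 ∨ x1)  (in 2 steps)

Working:
  start: ¬¬((T ∧ x0) ∨ (x0 ∨ x1))
  step 1: (T ∧ x0) ∨ (x0 ∨ x1)
  step 2: x0 ∨ (x0 ∨ x1)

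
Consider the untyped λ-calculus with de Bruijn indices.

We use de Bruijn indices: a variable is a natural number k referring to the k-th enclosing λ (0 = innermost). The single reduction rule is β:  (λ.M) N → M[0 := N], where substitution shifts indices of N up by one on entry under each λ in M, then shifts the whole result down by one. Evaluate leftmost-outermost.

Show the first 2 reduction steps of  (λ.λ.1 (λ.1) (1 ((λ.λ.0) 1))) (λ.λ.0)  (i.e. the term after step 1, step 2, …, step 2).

Answer: after 2 steps: λ.(λ.0) ((λ.λ.0) ((λ.λ.0) (λ.λ.0)))

Derivation:
  start: (λ.λ.1 (λ.1) (1 ((λ.λ.0) 1))) (λ.λ.0)
  [1] λ.(λ.λ.0) (λ.1) ((λ.λ.0) ((λ.λ.0) (λ.λ.0)))
  [2] λ.(λ.0) ((λ.λ.0) ((λ.λ.0) (λ.λ.0)))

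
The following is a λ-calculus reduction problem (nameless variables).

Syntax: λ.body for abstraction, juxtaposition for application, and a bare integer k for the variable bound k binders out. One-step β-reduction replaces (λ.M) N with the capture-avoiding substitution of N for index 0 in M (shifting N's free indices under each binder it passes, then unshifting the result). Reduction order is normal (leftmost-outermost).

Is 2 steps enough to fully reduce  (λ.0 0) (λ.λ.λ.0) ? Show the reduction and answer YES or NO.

  start: (λ.0 0) (λ.λ.λ.0)
  [1] (λ.λ.λ.0) (λ.λ.λ.0)
  [2] λ.λ.0

Answer: YES — reaches normal form λ.λ.0 in 2 ≤ 2 steps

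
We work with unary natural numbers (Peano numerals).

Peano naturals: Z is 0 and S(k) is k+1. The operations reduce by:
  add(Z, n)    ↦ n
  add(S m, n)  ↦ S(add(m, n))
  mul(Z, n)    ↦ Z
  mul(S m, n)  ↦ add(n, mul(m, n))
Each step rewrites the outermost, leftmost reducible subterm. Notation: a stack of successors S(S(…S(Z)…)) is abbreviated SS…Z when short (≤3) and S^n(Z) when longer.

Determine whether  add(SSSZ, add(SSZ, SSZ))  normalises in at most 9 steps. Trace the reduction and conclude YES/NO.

  start: add(SSSZ, add(SSZ, SSZ))
  [1] S(add(SSZ, add(SSZ, SSZ)))
  [2] S(S(add(SZ, add(SSZ, SSZ))))
  [3] S(S(S(add(Z, add(SSZ, SSZ)))))
  [4] S(S(S(add(SSZ, SSZ))))
  [5] S(S(S(S(add(SZ, SSZ)))))
  [6] S(S(S(S(S(add(Z, SSZ))))))
  [7] S^7(Z)

Answer: YES — reaches normal form S^7(Z) in 7 ≤ 9 steps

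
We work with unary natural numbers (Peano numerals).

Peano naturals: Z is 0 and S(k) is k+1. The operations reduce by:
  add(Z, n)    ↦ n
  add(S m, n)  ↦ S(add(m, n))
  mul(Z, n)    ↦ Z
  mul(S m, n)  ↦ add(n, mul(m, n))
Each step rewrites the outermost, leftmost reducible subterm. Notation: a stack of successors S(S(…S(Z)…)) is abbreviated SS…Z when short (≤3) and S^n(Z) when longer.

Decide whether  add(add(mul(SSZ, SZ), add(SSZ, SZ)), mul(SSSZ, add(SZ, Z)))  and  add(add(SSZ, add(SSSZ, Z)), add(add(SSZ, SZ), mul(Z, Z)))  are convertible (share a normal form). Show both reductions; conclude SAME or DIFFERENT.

Term A:
  start: add(add(mul(SSZ, SZ), add(SSZ, SZ)), mul(SSSZ, add(SZ, Z)))
  step 1: add(add(add(SZ, mul(SZ, SZ)), add(SSZ, SZ)), mul(SSSZ, add(SZ, Z)))
  step 2: add(add(S(add(Z, mul(SZ, SZ))), add(SSZ, SZ)), mul(SSSZ, add(SZ, Z)))
  step 3: add(S(add(add(Z, mul(SZ, SZ)), add(SSZ, SZ))), mul(SSSZ, add(SZ, Z)))
  step 4: S(add(add(add(Z, mul(SZ, SZ)), add(SSZ, SZ)), mul(SSSZ, add(SZ, Z))))
  step 5: S(add(add(mul(SZ, SZ), add(SSZ, SZ)), mul(SSSZ, add(SZ, Z))))
  step 6: S(add(add(add(SZ, mul(Z, SZ)), add(SSZ, SZ)), mul(SSSZ, add(SZ, Z))))
  step 7: S(add(add(S(add(Z, mul(Z, SZ))), add(SSZ, SZ)), mul(SSSZ, add(SZ, Z))))
  step 8: S(add(S(add(add(Z, mul(Z, SZ)), add(SSZ, SZ))), mul(SSSZ, add(SZ, Z))))
  step 9: S(S(add(add(add(Z, mul(Z, SZ)), add(SSZ, SZ)), mul(SSSZ, add(SZ, Z)))))
  step 10: S(S(add(add(mul(Z, SZ), add(SSZ, SZ)), mul(SSSZ, add(SZ, Z)))))
  step 11: S(S(add(add(Z, add(SSZ, SZ)), mul(SSSZ, add(SZ, Z)))))
  step 12: S(S(add(add(SSZ, SZ), mul(SSSZ, add(SZ, Z)))))
  step 13: S(S(add(S(add(SZ, SZ)), mul(SSSZ, add(SZ, Z)))))
  step 14: S(S(S(add(add(SZ, SZ), mul(SSSZ, add(SZ, Z))))))
  step 15: S(S(S(add(S(add(Z, SZ)), mul(SSSZ, add(SZ, Z))))))
  step 16: S(S(S(S(add(add(Z, SZ), mul(SSSZ, add(SZ, Z)))))))
  step 17: S(S(S(S(add(SZ, mul(SSSZ, add(SZ, Z)))))))
  step 18: S(S(S(S(S(add(Z, mul(SSSZ, add(SZ, Z))))))))
  step 19: S(S(S(S(S(mul(SSSZ, add(SZ, Z)))))))
  step 20: S(S(S(S(S(add(add(SZ, Z), mul(SSZ, add(SZ, Z))))))))
  step 21: S(S(S(S(S(add(S(add(Z, Z)), mul(SSZ, add(SZ, Z))))))))
  step 22: S(S(S(S(S(S(add(add(Z, Z), mul(SSZ, add(SZ, Z)))))))))
  step 23: S(S(S(S(S(S(add(Z, mul(SSZ, add(SZ, Z)))))))))
  step 24: S(S(S(S(S(S(mul(SSZ, add(SZ, Z))))))))
  step 25: S(S(S(S(S(S(add(add(SZ, Z), mul(SZ, add(SZ, Z)))))))))
  step 26: S(S(S(S(S(S(add(S(add(Z, Z)), mul(SZ, add(SZ, Z)))))))))
  step 27: S(S(S(S(S(S(S(add(add(Z, Z), mul(SZ, add(SZ, Z))))))))))
  step 28: S(S(S(S(S(S(S(add(Z, mul(SZ, add(SZ, Z))))))))))
  step 29: S(S(S(S(S(S(S(mul(SZ, add(SZ, Z)))))))))
  step 30: S(S(S(S(S(S(S(add(add(SZ, Z), mul(Z, add(SZ, Z))))))))))
  step 31: S(S(S(S(S(S(S(add(S(add(Z, Z)), mul(Z, add(SZ, Z))))))))))
  step 32: S(S(S(S(S(S(S(S(add(add(Z, Z), mul(Z, add(SZ, Z)))))))))))
  step 33: S(S(S(S(S(S(S(S(add(Z, mul(Z, add(SZ, Z)))))))))))
  step 34: S(S(S(S(S(S(S(S(mul(Z, add(SZ, Z))))))))))
  step 35: S^8(Z)

Term B:
  start: add(add(SSZ, add(SSSZ, Z)), add(add(SSZ, SZ), mul(Z, Z)))
  step 1: add(S(add(SZ, add(SSSZ, Z))), add(add(SSZ, SZ), mul(Z, Z)))
  step 2: S(add(add(SZ, add(SSSZ, Z)), add(add(SSZ, SZ), mul(Z, Z))))
  step 3: S(add(S(add(Z, add(SSSZ, Z))), add(add(SSZ, SZ), mul(Z, Z))))
  step 4: S(S(add(add(Z, add(SSSZ, Z)), add(add(SSZ, SZ), mul(Z, Z)))))
  step 5: S(S(add(add(SSSZ, Z), add(add(SSZ, SZ), mul(Z, Z)))))
  step 6: S(S(add(S(add(SSZ, Z)), add(add(SSZ, SZ), mul(Z, Z)))))
  step 7: S(S(S(add(add(SSZ, Z), add(add(SSZ, SZ), mul(Z, Z))))))
  step 8: S(S(S(add(S(add(SZ, Z)), add(add(SSZ, SZ), mul(Z, Z))))))
  step 9: S(S(S(S(add(add(SZ, Z), add(add(SSZ, SZ), mul(Z, Z)))))))
  step 10: S(S(S(S(add(S(add(Z, Z)), add(add(SSZ, SZ), mul(Z, Z)))))))
  step 11: S(S(S(S(S(add(add(Z, Z), add(add(SSZ, SZ), mul(Z, Z))))))))
  step 12: S(S(S(S(S(add(Z, add(add(SSZ, SZ), mul(Z, Z))))))))
  step 13: S(S(S(S(S(add(add(SSZ, SZ), mul(Z, Z)))))))
  step 14: S(S(S(S(S(add(S(add(SZ, SZ)), mul(Z, Z)))))))
  step 15: S(S(S(S(S(S(add(add(SZ, SZ), mul(Z, Z))))))))
  step 16: S(S(S(S(S(S(add(S(add(Z, SZ)), mul(Z, Z))))))))
  step 17: S(S(S(S(S(S(S(add(add(Z, SZ), mul(Z, Z)))))))))
  step 18: S(S(S(S(S(S(S(add(SZ, mul(Z, Z)))))))))
  step 19: S(S(S(S(S(S(S(S(add(Z, mul(Z, Z))))))))))
  step 20: S(S(S(S(S(S(S(S(mul(Z, Z)))))))))
  step 21: S^8(Z)

Answer: SAME — A ⇓ S^8(Z), B ⇓ S^8(Z)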